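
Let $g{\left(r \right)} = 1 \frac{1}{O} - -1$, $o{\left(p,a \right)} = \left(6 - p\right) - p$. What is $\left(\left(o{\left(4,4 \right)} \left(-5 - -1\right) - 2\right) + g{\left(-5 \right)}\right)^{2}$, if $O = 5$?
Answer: $\frac{1296}{25} \approx 51.84$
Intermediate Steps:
$o{\left(p,a \right)} = 6 - 2 p$
$g{\left(r \right)} = \frac{6}{5}$ ($g{\left(r \right)} = 1 \cdot \frac{1}{5} - -1 = 1 \cdot \frac{1}{5} + 1 = \frac{1}{5} + 1 = \frac{6}{5}$)
$\left(\left(o{\left(4,4 \right)} \left(-5 - -1\right) - 2\right) + g{\left(-5 \right)}\right)^{2} = \left(\left(\left(6 - 8\right) \left(-5 - -1\right) - 2\right) + \frac{6}{5}\right)^{2} = \left(\left(\left(6 - 8\right) \left(-5 + 1\right) - 2\right) + \frac{6}{5}\right)^{2} = \left(\left(\left(-2\right) \left(-4\right) - 2\right) + \frac{6}{5}\right)^{2} = \left(\left(8 - 2\right) + \frac{6}{5}\right)^{2} = \left(6 + \frac{6}{5}\right)^{2} = \left(\frac{36}{5}\right)^{2} = \frac{1296}{25}$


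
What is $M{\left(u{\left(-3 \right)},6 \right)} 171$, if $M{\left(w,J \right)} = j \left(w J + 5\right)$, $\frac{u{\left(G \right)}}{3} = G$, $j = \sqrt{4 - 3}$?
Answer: $-8379$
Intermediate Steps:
$j = 1$ ($j = \sqrt{1} = 1$)
$u{\left(G \right)} = 3 G$
$M{\left(w,J \right)} = 5 + J w$ ($M{\left(w,J \right)} = 1 \left(w J + 5\right) = 1 \left(J w + 5\right) = 1 \left(5 + J w\right) = 5 + J w$)
$M{\left(u{\left(-3 \right)},6 \right)} 171 = \left(5 + 6 \cdot 3 \left(-3\right)\right) 171 = \left(5 + 6 \left(-9\right)\right) 171 = \left(5 - 54\right) 171 = \left(-49\right) 171 = -8379$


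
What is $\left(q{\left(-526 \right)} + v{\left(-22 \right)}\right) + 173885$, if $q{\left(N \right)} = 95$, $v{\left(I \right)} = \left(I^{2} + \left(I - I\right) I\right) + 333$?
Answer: $174797$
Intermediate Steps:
$v{\left(I \right)} = 333 + I^{2}$ ($v{\left(I \right)} = \left(I^{2} + 0 I\right) + 333 = \left(I^{2} + 0\right) + 333 = I^{2} + 333 = 333 + I^{2}$)
$\left(q{\left(-526 \right)} + v{\left(-22 \right)}\right) + 173885 = \left(95 + \left(333 + \left(-22\right)^{2}\right)\right) + 173885 = \left(95 + \left(333 + 484\right)\right) + 173885 = \left(95 + 817\right) + 173885 = 912 + 173885 = 174797$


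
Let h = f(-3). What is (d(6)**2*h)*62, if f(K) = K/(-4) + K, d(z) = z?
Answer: -5022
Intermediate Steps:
f(K) = 3*K/4 (f(K) = K*(-1/4) + K = -K/4 + K = 3*K/4)
h = -9/4 (h = (3/4)*(-3) = -9/4 ≈ -2.2500)
(d(6)**2*h)*62 = (6**2*(-9/4))*62 = (36*(-9/4))*62 = -81*62 = -5022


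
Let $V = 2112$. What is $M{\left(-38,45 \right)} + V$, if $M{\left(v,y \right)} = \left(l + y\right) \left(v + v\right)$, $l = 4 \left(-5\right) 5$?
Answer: $6292$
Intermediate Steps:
$l = -100$ ($l = \left(-20\right) 5 = -100$)
$M{\left(v,y \right)} = 2 v \left(-100 + y\right)$ ($M{\left(v,y \right)} = \left(-100 + y\right) \left(v + v\right) = \left(-100 + y\right) 2 v = 2 v \left(-100 + y\right)$)
$M{\left(-38,45 \right)} + V = 2 \left(-38\right) \left(-100 + 45\right) + 2112 = 2 \left(-38\right) \left(-55\right) + 2112 = 4180 + 2112 = 6292$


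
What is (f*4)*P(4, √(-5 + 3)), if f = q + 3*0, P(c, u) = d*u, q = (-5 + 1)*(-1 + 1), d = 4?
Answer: 0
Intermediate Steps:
q = 0 (q = -4*0 = 0)
P(c, u) = 4*u
f = 0 (f = 0 + 3*0 = 0 + 0 = 0)
(f*4)*P(4, √(-5 + 3)) = (0*4)*(4*√(-5 + 3)) = 0*(4*√(-2)) = 0*(4*(I*√2)) = 0*(4*I*√2) = 0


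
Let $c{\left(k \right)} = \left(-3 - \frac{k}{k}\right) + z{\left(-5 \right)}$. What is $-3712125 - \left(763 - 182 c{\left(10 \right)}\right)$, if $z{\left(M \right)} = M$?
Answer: $-3714526$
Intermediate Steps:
$c{\left(k \right)} = -9$ ($c{\left(k \right)} = \left(-3 - \frac{k}{k}\right) - 5 = \left(-3 - 1\right) - 5 = -4 - 5 = -9$)
$-3712125 - \left(763 - 182 c{\left(10 \right)}\right) = -3712125 - \left(763 - -1638\right) = -3712125 - \left(763 + 1638\right) = -3712125 - 2401 = -3714526$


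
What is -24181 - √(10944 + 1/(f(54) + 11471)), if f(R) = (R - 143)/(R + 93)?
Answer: -24181 - √7778708195111283/843074 ≈ -24286.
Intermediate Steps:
f(R) = (-143 + R)/(93 + R)
-24181 - √(10944 + 1/(f(54) + 11471)) = -24181 - √(10944 + 1/((-143 + 54)/(93 + 54) + 11471)) = -24181 - √(10944 + 1/(-89/147 + 11471)) = -24181 - √(10944 + 1/(1686148/147)) = -24181 - √(10944 + 147/1686148) = -24181 - √(18453203859/1686148) = -24181 - √7778708195111283/843074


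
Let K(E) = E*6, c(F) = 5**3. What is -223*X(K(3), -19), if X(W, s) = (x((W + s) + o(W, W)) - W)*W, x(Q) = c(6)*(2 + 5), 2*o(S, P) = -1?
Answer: -3439998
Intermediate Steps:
o(S, P) = -1/2 (o(S, P) = (1/2)*(-1) = -1/2)
c(F) = 125
x(Q) = 875 (x(Q) = 125*(2 + 5) = 125*7 = 875)
K(E) = 6*E
X(W, s) = W*(875 - W) (X(W, s) = (875 - W)*W = W*(875 - W))
-223*X(K(3), -19) = -223*6*3*(875 - 6*3) = -4014*(875 - 1*18) = -4014*(875 - 18) = -4014*857 = -223*15426 = -3439998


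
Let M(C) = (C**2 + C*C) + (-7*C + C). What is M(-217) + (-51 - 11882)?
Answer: 83547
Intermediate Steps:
M(C) = -6*C + 2*C**2 (M(C) = (C**2 + C**2) - 6*C = 2*C**2 - 6*C = -6*C + 2*C**2)
M(-217) + (-51 - 11882) = 2*(-217)*(-3 - 217) + (-51 - 11882) = 2*(-217)*(-220) - 11933 = 95480 - 11933 = 83547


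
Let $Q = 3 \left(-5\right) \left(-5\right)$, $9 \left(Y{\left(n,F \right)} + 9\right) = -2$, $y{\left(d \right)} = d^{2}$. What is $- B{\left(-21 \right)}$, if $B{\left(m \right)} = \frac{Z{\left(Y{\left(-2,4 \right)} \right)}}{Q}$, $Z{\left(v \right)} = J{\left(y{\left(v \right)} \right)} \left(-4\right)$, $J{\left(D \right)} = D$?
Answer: $\frac{27556}{6075} \approx 4.536$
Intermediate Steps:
$Y{\left(n,F \right)} = - \frac{83}{9}$ ($Y{\left(n,F \right)} = -9 + \frac{1}{9} \left(-2\right) = -9 - \frac{2}{9} = - \frac{83}{9}$)
$Z{\left(v \right)} = - 4 v^{2}$ ($Z{\left(v \right)} = v^{2} \left(-4\right) = - 4 v^{2}$)
$Q = 75$ ($Q = \left(-15\right) \left(-5\right) = 75$)
$B{\left(m \right)} = - \frac{27556}{6075}$ ($B{\left(m \right)} = \frac{\left(-4\right) \left(- \frac{83}{9}\right)^{2}}{75} = \left(-4\right) \frac{6889}{81} \cdot \frac{1}{75} = \left(- \frac{27556}{81}\right) \frac{1}{75} = - \frac{27556}{6075}$)
$- B{\left(-21 \right)} = \left(-1\right) \left(- \frac{27556}{6075}\right) = \frac{27556}{6075}$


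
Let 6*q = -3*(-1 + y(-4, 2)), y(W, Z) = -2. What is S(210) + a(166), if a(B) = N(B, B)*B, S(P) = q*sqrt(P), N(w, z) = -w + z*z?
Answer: 4546740 + 3*sqrt(210)/2 ≈ 4.5468e+6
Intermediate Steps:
N(w, z) = z**2 - w (N(w, z) = -w + z**2 = z**2 - w)
q = 3/2 (q = (-3*(-1 - 2))/6 = (-3*(-3))/6 = (1/6)*9 = 3/2 ≈ 1.5000)
S(P) = 3*sqrt(P)/2
a(B) = B*(B**2 - B) (a(B) = (B**2 - B)*B = B*(B**2 - B))
S(210) + a(166) = 3*sqrt(210)/2 + 166**2*(-1 + 166) = 3*sqrt(210)/2 + 27556*165 = 3*sqrt(210)/2 + 4546740 = 4546740 + 3*sqrt(210)/2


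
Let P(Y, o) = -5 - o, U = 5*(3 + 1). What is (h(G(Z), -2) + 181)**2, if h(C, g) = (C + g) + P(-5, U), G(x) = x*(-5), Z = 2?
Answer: 20736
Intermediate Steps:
G(x) = -5*x
U = 20 (U = 5*4 = 20)
h(C, g) = -25 + C + g (h(C, g) = (C + g) + (-5 - 1*20) = (C + g) + (-5 - 20) = (C + g) - 25 = -25 + C + g)
(h(G(Z), -2) + 181)**2 = ((-25 - 5*2 - 2) + 181)**2 = ((-25 - 10 - 2) + 181)**2 = (-37 + 181)**2 = 144**2 = 20736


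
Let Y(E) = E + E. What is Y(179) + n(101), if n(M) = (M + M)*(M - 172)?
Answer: -13984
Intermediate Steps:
Y(E) = 2*E
n(M) = 2*M*(-172 + M) (n(M) = (2*M)*(-172 + M) = 2*M*(-172 + M))
Y(179) + n(101) = 2*179 + 2*101*(-172 + 101) = 358 + 2*101*(-71) = 358 - 14342 = -13984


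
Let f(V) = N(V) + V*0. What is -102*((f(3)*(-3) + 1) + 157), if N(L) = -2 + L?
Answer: -15810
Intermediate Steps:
f(V) = -2 + V (f(V) = (-2 + V) + V*0 = (-2 + V) + 0 = -2 + V)
-102*((f(3)*(-3) + 1) + 157) = -102*(((-2 + 3)*(-3) + 1) + 157) = -102*((1*(-3) + 1) + 157) = -102*((-3 + 1) + 157) = -102*(-2 + 157) = -102*155 = -15810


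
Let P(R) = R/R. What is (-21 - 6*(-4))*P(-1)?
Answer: 3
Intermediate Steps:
P(R) = 1
(-21 - 6*(-4))*P(-1) = (-21 - 6*(-4))*1 = (-21 + 24)*1 = 3*1 = 3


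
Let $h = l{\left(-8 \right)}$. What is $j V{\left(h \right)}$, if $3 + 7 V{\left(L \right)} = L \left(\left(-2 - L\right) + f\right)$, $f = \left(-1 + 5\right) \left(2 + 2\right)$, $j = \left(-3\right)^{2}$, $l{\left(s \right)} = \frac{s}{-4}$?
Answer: $27$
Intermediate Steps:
$l{\left(s \right)} = - \frac{s}{4}$ ($l{\left(s \right)} = s \left(- \frac{1}{4}\right) = - \frac{s}{4}$)
$j = 9$
$h = 2$ ($h = \left(- \frac{1}{4}\right) \left(-8\right) = 2$)
$f = 16$ ($f = 4 \cdot 4 = 16$)
$V{\left(L \right)} = - \frac{3}{7} + \frac{L \left(14 - L\right)}{7}$ ($V{\left(L \right)} = - \frac{3}{7} + \frac{L \left(\left(-2 - L\right) + 16\right)}{7} = - \frac{3}{7} + \frac{L \left(14 - L\right)}{7}$)
$j V{\left(h \right)} = 9 \left(- \frac{3}{7} + 2 \cdot 2 - \frac{2^{2}}{7}\right) = 9 \left(- \frac{3}{7} + 4 - \frac{4}{7}\right) = 9 \cdot 3 = 27$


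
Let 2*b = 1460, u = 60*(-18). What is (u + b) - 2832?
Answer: -3182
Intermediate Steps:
u = -1080
b = 730 (b = (1/2)*1460 = 730)
(u + b) - 2832 = (-1080 + 730) - 2832 = -350 - 2832 = -3182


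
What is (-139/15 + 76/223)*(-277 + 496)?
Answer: -2179561/1115 ≈ -1954.8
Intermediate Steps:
(-139/15 + 76/223)*(-277 + 496) = (-139*1/15 + 76*(1/223))*219 = (-139/15 + 76/223)*219 = -29857/3345*219 = -2179561/1115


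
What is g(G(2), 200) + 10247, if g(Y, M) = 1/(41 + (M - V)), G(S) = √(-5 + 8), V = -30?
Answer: 2776938/271 ≈ 10247.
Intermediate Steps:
G(S) = √3
g(Y, M) = 1/(71 + M) (g(Y, M) = 1/(41 + (M - 1*(-30))) = 1/(41 + (M + 30)) = 1/(41 + (30 + M)) = 1/(71 + M))
g(G(2), 200) + 10247 = 1/(71 + 200) + 10247 = 1/271 + 10247 = 2776938/271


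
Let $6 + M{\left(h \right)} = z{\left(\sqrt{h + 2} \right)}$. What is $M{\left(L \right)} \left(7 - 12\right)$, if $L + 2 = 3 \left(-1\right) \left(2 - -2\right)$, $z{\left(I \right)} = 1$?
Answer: $25$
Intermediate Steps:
$L = -14$ ($L = -2 + 3 \left(-1\right) \left(2 - -2\right) = -2 - 3 \left(2 + 2\right) = -2 - 12 = -14$)
$M{\left(h \right)} = -5$ ($M{\left(h \right)} = -6 + 1 = -5$)
$M{\left(L \right)} \left(7 - 12\right) = - 5 \left(7 - 12\right) = \left(-5\right) \left(-5\right) = 25$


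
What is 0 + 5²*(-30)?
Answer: -750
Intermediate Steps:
0 + 5²*(-30) = 0 + 25*(-30) = 0 - 750 = -750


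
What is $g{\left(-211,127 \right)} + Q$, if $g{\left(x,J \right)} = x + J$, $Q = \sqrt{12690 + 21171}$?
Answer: $-84 + \sqrt{33861} \approx 100.01$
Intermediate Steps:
$Q = \sqrt{33861} \approx 184.01$
$g{\left(x,J \right)} = J + x$
$g{\left(-211,127 \right)} + Q = \left(127 - 211\right) + \sqrt{33861} = -84 + \sqrt{33861}$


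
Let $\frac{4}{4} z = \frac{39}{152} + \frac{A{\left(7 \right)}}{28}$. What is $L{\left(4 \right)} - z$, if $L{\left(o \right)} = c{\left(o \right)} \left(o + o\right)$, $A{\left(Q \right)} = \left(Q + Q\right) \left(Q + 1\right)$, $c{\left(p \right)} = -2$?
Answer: $- \frac{3079}{152} \approx -20.257$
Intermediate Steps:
$A{\left(Q \right)} = 2 Q \left(1 + Q\right)$
$z = \frac{647}{152}$ ($z = \frac{39}{152} + \frac{2 \cdot 7 \left(1 + 7\right)}{28} = 39 \cdot \frac{1}{152} + 2 \cdot 7 \cdot 8 \cdot \frac{1}{28} = \frac{39}{152} + 112 \cdot \frac{1}{28} = \frac{39}{152} + 4 = \frac{647}{152} \approx 4.2566$)
$L{\left(o \right)} = - 4 o$ ($L{\left(o \right)} = - 2 \left(o + o\right) = - 2 \cdot 2 o = - 4 o$)
$L{\left(4 \right)} - z = \left(-4\right) 4 - \frac{647}{152} = -16 - \frac{647}{152} = - \frac{3079}{152}$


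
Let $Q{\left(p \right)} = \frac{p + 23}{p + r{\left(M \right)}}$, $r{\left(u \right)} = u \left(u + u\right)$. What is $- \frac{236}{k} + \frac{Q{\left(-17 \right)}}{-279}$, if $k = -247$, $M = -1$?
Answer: $\frac{329714}{344565} \approx 0.9569$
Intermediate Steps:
$r{\left(u \right)} = 2 u^{2}$ ($r{\left(u \right)} = u 2 u = 2 u^{2}$)
$Q{\left(p \right)} = \frac{23 + p}{2 + p}$ ($Q{\left(p \right)} = \frac{p + 23}{p + 2 \left(-1\right)^{2}} = \frac{23 + p}{p + 2 \cdot 1} = \frac{23 + p}{p + 2} = \frac{23 + p}{2 + p}$)
$- \frac{236}{k} + \frac{Q{\left(-17 \right)}}{-279} = - \frac{236}{-247} + \frac{\frac{1}{2 - 17} \left(23 - 17\right)}{-279} = \left(-236\right) \left(- \frac{1}{247}\right) + \frac{1}{-15} \cdot 6 \left(- \frac{1}{279}\right) = \frac{236}{247} + \left(- \frac{1}{15}\right) 6 \left(- \frac{1}{279}\right) = \frac{236}{247} - - \frac{2}{1395} = \frac{236}{247} + \frac{2}{1395} = \frac{329714}{344565}$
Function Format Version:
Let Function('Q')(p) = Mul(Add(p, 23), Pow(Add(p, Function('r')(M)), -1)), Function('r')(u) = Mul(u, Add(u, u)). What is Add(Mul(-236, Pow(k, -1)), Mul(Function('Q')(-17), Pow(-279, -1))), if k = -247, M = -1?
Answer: Rational(329714, 344565) ≈ 0.95690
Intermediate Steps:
Function('r')(u) = Mul(2, Pow(u, 2)) (Function('r')(u) = Mul(u, Mul(2, u)) = Mul(2, Pow(u, 2)))
Function('Q')(p) = Mul(Pow(Add(2, p), -1), Add(23, p)) (Function('Q')(p) = Mul(Add(p, 23), Pow(Add(p, Mul(2, Pow(-1, 2))), -1)) = Mul(Add(23, p), Pow(Add(p, Mul(2, 1)), -1)) = Mul(Add(23, p), Pow(Add(p, 2), -1)) = Mul(Add(23, p), Pow(Add(2, p), -1)) = Mul(Pow(Add(2, p), -1), Add(23, p)))
Add(Mul(-236, Pow(k, -1)), Mul(Function('Q')(-17), Pow(-279, -1))) = Add(Mul(-236, Pow(-247, -1)), Mul(Mul(Pow(Add(2, -17), -1), Add(23, -17)), Pow(-279, -1))) = Add(Mul(-236, Rational(-1, 247)), Mul(Mul(Pow(-15, -1), 6), Rational(-1, 279))) = Add(Rational(236, 247), Mul(Mul(Rational(-1, 15), 6), Rational(-1, 279))) = Add(Rational(236, 247), Mul(Rational(-2, 5), Rational(-1, 279))) = Add(Rational(236, 247), Rational(2, 1395)) = Rational(329714, 344565)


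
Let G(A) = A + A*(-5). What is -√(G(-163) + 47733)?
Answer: -√48385 ≈ -219.97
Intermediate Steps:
G(A) = -4*A (G(A) = A - 5*A = -4*A)
-√(G(-163) + 47733) = -√(-4*(-163) + 47733) = -√(652 + 47733) = -√48385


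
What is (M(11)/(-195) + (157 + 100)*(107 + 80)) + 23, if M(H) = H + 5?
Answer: 9375974/195 ≈ 48082.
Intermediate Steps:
M(H) = 5 + H
(M(11)/(-195) + (157 + 100)*(107 + 80)) + 23 = ((5 + 11)/(-195) + (157 + 100)*(107 + 80)) + 23 = (16*(-1/195) + 257*187) + 23 = (-16/195 + 48059) + 23 = 9371489/195 + 23 = 9375974/195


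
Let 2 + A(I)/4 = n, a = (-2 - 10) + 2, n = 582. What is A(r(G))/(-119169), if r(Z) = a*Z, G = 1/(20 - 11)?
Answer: -2320/119169 ≈ -0.019468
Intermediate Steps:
G = ⅑ (G = 1/9 = ⅑ ≈ 0.11111)
a = -10 (a = -12 + 2 = -10)
r(Z) = -10*Z
A(I) = 2320 (A(I) = -8 + 4*582 = -8 + 2328 = 2320)
A(r(G))/(-119169) = 2320/(-119169) = 2320*(-1/119169) = -2320/119169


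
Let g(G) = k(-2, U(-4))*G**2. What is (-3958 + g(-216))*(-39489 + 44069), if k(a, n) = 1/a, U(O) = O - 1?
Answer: -124969880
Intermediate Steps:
U(O) = -1 + O
g(G) = -G**2/2 (g(G) = G**2/(-2) = -G**2/2)
(-3958 + g(-216))*(-39489 + 44069) = (-3958 - 1/2*(-216)**2)*(-39489 + 44069) = (-3958 - 1/2*46656)*4580 = (-3958 - 23328)*4580 = -27286*4580 = -124969880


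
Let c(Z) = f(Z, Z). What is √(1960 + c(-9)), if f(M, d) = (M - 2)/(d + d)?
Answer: √70582/6 ≈ 44.279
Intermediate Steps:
f(M, d) = (-2 + M)/(2*d) (f(M, d) = (-2 + M)/((2*d)) = (-2 + M)*(1/(2*d)) = (-2 + M)/(2*d))
c(Z) = (-2 + Z)/(2*Z)
√(1960 + c(-9)) = √(1960 + (½)*(-2 - 9)/(-9)) = √(1960 + (½)*(-⅑)*(-11)) = √(1960 + 11/18) = √(35291/18) = √70582/6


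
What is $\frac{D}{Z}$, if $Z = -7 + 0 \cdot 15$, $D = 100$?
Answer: $- \frac{100}{7} \approx -14.286$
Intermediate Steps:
$Z = -7$ ($Z = -7 + 0 = -7$)
$\frac{D}{Z} = \frac{100}{-7} = 100 \left(- \frac{1}{7}\right) = - \frac{100}{7}$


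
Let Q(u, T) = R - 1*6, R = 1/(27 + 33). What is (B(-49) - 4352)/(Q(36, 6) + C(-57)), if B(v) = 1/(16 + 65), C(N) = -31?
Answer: 7050220/59913 ≈ 117.67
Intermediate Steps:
R = 1/60 ≈ 0.016667
Q(u, T) = -359/60 (Q(u, T) = 1/60 - 1*6 = 1/60 - 6 = -359/60)
B(v) = 1/81
(B(-49) - 4352)/(Q(36, 6) + C(-57)) = (1/81 - 4352)/(-359/60 - 31) = -352511/(81*(-2219/60)) = -352511/81*(-60/2219) = 7050220/59913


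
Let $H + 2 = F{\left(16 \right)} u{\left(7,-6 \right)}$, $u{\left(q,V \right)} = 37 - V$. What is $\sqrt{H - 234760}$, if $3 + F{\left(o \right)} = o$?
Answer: $i \sqrt{234203} \approx 483.95 i$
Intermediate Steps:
$F{\left(o \right)} = -3 + o$
$H = 557$ ($H = -2 + \left(-3 + 16\right) \left(37 - -6\right) = -2 + 13 \left(37 + 6\right) = -2 + 13 \cdot 43 = -2 + 559 = 557$)
$\sqrt{H - 234760} = \sqrt{557 - 234760} = \sqrt{-234203} = i \sqrt{234203}$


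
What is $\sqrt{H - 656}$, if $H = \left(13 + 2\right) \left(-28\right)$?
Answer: $2 i \sqrt{269} \approx 32.802 i$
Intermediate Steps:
$H = -420$ ($H = 15 \left(-28\right) = -420$)
$\sqrt{H - 656} = \sqrt{-420 - 656} = \sqrt{-1076} = 2 i \sqrt{269}$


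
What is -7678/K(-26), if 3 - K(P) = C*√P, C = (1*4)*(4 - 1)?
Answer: -7678/1251 - 30712*I*√26/1251 ≈ -6.1375 - 125.18*I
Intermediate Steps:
C = 12 (C = 4*3 = 12)
K(P) = 3 - 12*√P
-7678/K(-26) = -7678/(3 - 12*I*√26)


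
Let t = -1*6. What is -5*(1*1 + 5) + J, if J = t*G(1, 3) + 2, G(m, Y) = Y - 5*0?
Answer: -46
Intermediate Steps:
G(m, Y) = Y (G(m, Y) = Y + 0 = Y)
t = -6
J = -16 (J = -6*3 + 2 = -18 + 2 = -16)
-5*(1*1 + 5) + J = -5*(1*1 + 5) - 16 = -5*(1 + 5) - 16 = -5*6 - 16 = -30 - 16 = -46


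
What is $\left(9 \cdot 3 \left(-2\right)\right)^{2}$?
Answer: $2916$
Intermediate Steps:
$\left(9 \cdot 3 \left(-2\right)\right)^{2} = \left(27 \left(-2\right)\right)^{2} = \left(-54\right)^{2} = 2916$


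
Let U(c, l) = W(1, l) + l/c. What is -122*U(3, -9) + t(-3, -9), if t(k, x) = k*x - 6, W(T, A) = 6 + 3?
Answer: -711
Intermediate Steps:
W(T, A) = 9
t(k, x) = -6 + k*x
U(c, l) = 9 + l/c
-122*U(3, -9) + t(-3, -9) = -122*(9 - 9/3) + (-6 - 3*(-9)) = -122*(9 - 9*⅓) + (-6 + 27) = -122*(9 - 3) + 21 = -122*6 + 21 = -732 + 21 = -711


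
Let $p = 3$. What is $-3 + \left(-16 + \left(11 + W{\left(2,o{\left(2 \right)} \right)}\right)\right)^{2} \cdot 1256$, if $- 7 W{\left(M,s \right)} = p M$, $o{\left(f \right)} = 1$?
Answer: $\frac{2111189}{49} \approx 43086.0$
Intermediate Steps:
$W{\left(M,s \right)} = - \frac{3 M}{7}$
$-3 + \left(-16 + \left(11 + W{\left(2,o{\left(2 \right)} \right)}\right)\right)^{2} \cdot 1256 = -3 + \left(-16 + \left(11 - \frac{6}{7}\right)\right)^{2} \cdot 1256 = -3 + \left(-16 + \frac{71}{7}\right)^{2} \cdot 1256 = -3 + \left(- \frac{41}{7}\right)^{2} \cdot 1256 = -3 + \frac{1681}{49} \cdot 1256 = -3 + \frac{2111336}{49} = \frac{2111189}{49}$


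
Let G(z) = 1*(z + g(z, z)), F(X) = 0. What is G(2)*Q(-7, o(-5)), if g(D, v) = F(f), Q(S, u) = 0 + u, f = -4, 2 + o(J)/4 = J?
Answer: -56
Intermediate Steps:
o(J) = -8 + 4*J
Q(S, u) = u
g(D, v) = 0
G(z) = z (G(z) = 1*(z + 0) = 1*z = z)
G(2)*Q(-7, o(-5)) = 2*(-8 + 4*(-5)) = 2*(-8 - 20) = 2*(-28) = -56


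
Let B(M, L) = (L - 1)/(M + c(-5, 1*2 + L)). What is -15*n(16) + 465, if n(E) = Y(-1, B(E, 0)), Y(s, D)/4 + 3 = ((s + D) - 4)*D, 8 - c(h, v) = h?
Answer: 533685/841 ≈ 634.58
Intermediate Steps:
c(h, v) = 8 - h
B(M, L) = (-1 + L)/(13 + M) (B(M, L) = (L - 1)/(M + (8 - 1*(-5))) = (-1 + L)/(M + (8 + 5)) = (-1 + L)/(M + 13) = (-1 + L)/(13 + M))
Y(s, D) = -12 + 4*D*(-4 + D + s) (Y(s, D) = -12 + 4*(((s + D) - 4)*D) = -12 + 4*(((D + s) - 4)*D) = -12 + 4*((-4 + D + s)*D) = -12 + 4*(D*(-4 + D + s)) = -12 + 4*D*(-4 + D + s))
n(E) = -12 + 4/(13 + E)² + 20/(13 + E) (n(E) = -12 - 16*(-1 + 0)/(13 + E) + 4*((-1 + 0)/(13 + E))² + 4*((-1 + 0)/(13 + E))*(-1) = -12 - 16*(-1)/(13 + E) + 4*(-1/(13 + E))² + 4*(-1/(13 + E))*(-1) = -12 - (-16)/(13 + E) + 4*(-1/(13 + E))² + 4*(-1/(13 + E))*(-1) = -12 + 16/(13 + E) + 4/(13 + E)² + 4/(13 + E) = -12 + 4/(13 + E)² + 20/(13 + E))
-15*n(16) + 465 = -60*(-441 - 73*16 - 3*16²)/(169 + 16² + 26*16) + 465 = -60*(-441 - 1168 - 3*256)/(169 + 256 + 416) + 465 = -60*(-441 - 1168 - 768)/841 + 465 = -60*(-2377)/841 + 465 = -15*(-9508/841) + 465 = 142620/841 + 465 = 533685/841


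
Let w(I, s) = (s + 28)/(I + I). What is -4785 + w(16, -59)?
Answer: -153151/32 ≈ -4786.0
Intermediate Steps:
w(I, s) = (28 + s)/(2*I) (w(I, s) = (28 + s)/((2*I)) = (28 + s)*(1/(2*I)) = (28 + s)/(2*I))
-4785 + w(16, -59) = -4785 + (½)*(28 - 59)/16 = -4785 + (½)*(1/16)*(-31) = -4785 - 31/32 = -153151/32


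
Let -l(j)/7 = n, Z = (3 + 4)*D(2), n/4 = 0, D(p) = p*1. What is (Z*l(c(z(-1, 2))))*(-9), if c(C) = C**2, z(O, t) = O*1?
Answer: 0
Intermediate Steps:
D(p) = p
n = 0 (n = 4*0 = 0)
Z = 14 (Z = (3 + 4)*2 = 7*2 = 14)
z(O, t) = O
l(j) = 0 (l(j) = -7*0 = 0)
(Z*l(c(z(-1, 2))))*(-9) = (14*0)*(-9) = 0*(-9) = 0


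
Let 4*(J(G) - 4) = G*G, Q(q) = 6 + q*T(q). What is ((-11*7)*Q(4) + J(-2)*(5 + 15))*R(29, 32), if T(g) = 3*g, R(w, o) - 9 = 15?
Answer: -97392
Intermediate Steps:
R(w, o) = 24 (R(w, o) = 9 + 15 = 24)
Q(q) = 6 + 3*q**2 (Q(q) = 6 + q*(3*q) = 6 + 3*q**2)
J(G) = 4 + G**2/4 (J(G) = 4 + (G*G)/4 = 4 + G**2/4)
((-11*7)*Q(4) + J(-2)*(5 + 15))*R(29, 32) = ((-11*7)*(6 + 3*4**2) + (4 + (1/4)*(-2)**2)*(5 + 15))*24 = (-77*(6 + 3*16) + (4 + (1/4)*4)*20)*24 = (-77*(6 + 48) + (4 + 1)*20)*24 = (-77*54 + 5*20)*24 = (-4158 + 100)*24 = -4058*24 = -97392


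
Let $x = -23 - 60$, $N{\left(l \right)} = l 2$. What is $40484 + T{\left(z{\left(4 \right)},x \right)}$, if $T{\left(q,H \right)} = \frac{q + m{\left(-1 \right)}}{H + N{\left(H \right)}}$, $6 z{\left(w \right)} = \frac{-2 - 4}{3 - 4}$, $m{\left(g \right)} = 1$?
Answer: $\frac{10080514}{249} \approx 40484.0$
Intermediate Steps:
$N{\left(l \right)} = 2 l$
$x = -83$ ($x = -23 - 60 = -83$)
$z{\left(w \right)} = 1$ ($z{\left(w \right)} = \frac{\left(-2 - 4\right) \frac{1}{3 - 4}}{6} = \frac{\left(-6\right) \frac{1}{-1}}{6} = \frac{\left(-6\right) \left(-1\right)}{6} = \frac{1}{6} \cdot 6 = 1$)
$T{\left(q,H \right)} = \frac{1 + q}{3 H}$ ($T{\left(q,H \right)} = \frac{q + 1}{H + 2 H} = \frac{1 + q}{3 H}$)
$40484 + T{\left(z{\left(4 \right)},x \right)} = 40484 + \frac{1 + 1}{3 \left(-83\right)} = 40484 + \frac{1}{3} \left(- \frac{1}{83}\right) 2 = 40484 - \frac{2}{249} = \frac{10080514}{249}$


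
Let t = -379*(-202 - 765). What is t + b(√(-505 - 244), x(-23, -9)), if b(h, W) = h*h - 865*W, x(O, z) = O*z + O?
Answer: 206584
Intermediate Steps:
x(O, z) = O + O*z
t = 366493 (t = -379*(-967) = 366493)
b(h, W) = h² - 865*W
t + b(√(-505 - 244), x(-23, -9)) = 366493 + ((√(-505 - 244))² - (-19895)*(1 - 9)) = 366493 + ((√(-749))² - (-19895)*(-8)) = 366493 + ((I*√749)² - 865*184) = 366493 + (-749 - 159160) = 366493 - 159909 = 206584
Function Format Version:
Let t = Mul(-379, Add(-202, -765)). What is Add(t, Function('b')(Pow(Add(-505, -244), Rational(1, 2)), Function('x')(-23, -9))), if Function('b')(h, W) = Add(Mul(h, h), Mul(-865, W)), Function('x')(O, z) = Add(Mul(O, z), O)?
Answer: 206584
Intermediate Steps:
Function('x')(O, z) = Add(O, Mul(O, z))
t = 366493 (t = Mul(-379, -967) = 366493)
Function('b')(h, W) = Add(Pow(h, 2), Mul(-865, W))
Add(t, Function('b')(Pow(Add(-505, -244), Rational(1, 2)), Function('x')(-23, -9))) = Add(366493, Add(Pow(Pow(Add(-505, -244), Rational(1, 2)), 2), Mul(-865, Mul(-23, Add(1, -9))))) = Add(366493, Add(Pow(Pow(-749, Rational(1, 2)), 2), Mul(-865, Mul(-23, -8)))) = Add(366493, Add(Pow(Mul(I, Pow(749, Rational(1, 2))), 2), Mul(-865, 184))) = Add(366493, Add(-749, -159160)) = Add(366493, -159909) = 206584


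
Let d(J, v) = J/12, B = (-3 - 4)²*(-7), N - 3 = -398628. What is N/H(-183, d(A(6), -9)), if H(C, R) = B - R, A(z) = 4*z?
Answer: 26575/23 ≈ 1155.4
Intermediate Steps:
N = -398625 (N = 3 - 398628 = -398625)
B = -343 (B = (-7)²*(-7) = 49*(-7) = -343)
d(J, v) = J/12 (d(J, v) = J*(1/12) = J/12)
H(C, R) = -343 - R
N/H(-183, d(A(6), -9)) = -398625/(-343 - 4*6/12) = -398625/(-343 - 24/12) = -398625/(-343 - 1*2) = -398625/(-343 - 2) = -398625/(-345) = -398625*(-1/345) = 26575/23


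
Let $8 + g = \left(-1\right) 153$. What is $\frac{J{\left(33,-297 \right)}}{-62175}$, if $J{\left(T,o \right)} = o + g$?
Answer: $\frac{458}{62175} \approx 0.0073663$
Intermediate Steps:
$g = -161$ ($g = -8 - 153 = -161$)
$J{\left(T,o \right)} = -161 + o$ ($J{\left(T,o \right)} = o - 161 = -161 + o$)
$\frac{J{\left(33,-297 \right)}}{-62175} = \frac{-161 - 297}{-62175} = \left(-458\right) \left(- \frac{1}{62175}\right) = \frac{458}{62175}$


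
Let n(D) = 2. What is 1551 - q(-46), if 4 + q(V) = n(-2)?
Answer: 1553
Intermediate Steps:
q(V) = -2 (q(V) = -4 + 2 = -2)
1551 - q(-46) = 1551 - 1*(-2) = 1551 + 2 = 1553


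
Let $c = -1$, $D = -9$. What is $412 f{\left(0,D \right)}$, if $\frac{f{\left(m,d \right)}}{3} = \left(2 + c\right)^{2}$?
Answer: $1236$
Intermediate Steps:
$f{\left(m,d \right)} = 3$ ($f{\left(m,d \right)} = 3 \left(2 - 1\right)^{2} = 3 \cdot 1^{2} = 3 \cdot 1 = 3$)
$412 f{\left(0,D \right)} = 412 \cdot 3 = 1236$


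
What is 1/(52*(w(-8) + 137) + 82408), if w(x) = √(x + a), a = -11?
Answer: 22383/2004007600 - 13*I*√19/2004007600 ≈ 1.1169e-5 - 2.8276e-8*I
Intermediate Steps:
w(x) = √(-11 + x) (w(x) = √(x - 11) = √(-11 + x))
1/(52*(w(-8) + 137) + 82408) = 1/(52*(√(-11 - 8) + 137) + 82408) = 1/(52*(√(-19) + 137) + 82408) = 1/(52*(I*√19 + 137) + 82408) = 1/(52*(137 + I*√19) + 82408) = 1/((7124 + 52*I*√19) + 82408) = 1/(89532 + 52*I*√19)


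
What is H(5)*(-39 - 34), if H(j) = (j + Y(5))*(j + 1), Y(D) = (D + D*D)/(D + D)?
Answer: -3504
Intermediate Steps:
Y(D) = (D + D²)/(2*D) (Y(D) = (D + D²)/((2*D)) = (D + D²)*(1/(2*D)) = (D + D²)/(2*D))
H(j) = (1 + j)*(3 + j) (H(j) = (j + (½ + (½)*5))*(j + 1) = (j + (½ + 5/2))*(1 + j) = (j + 3)*(1 + j) = (3 + j)*(1 + j) = (1 + j)*(3 + j))
H(5)*(-39 - 34) = (3 + 5² + 4*5)*(-39 - 34) = (3 + 25 + 20)*(-73) = 48*(-73) = -3504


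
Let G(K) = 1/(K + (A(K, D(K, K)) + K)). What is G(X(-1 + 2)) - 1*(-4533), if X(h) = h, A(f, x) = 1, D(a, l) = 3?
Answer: 13600/3 ≈ 4533.3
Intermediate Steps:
G(K) = 1/(1 + 2*K) (G(K) = 1/(K + (1 + K)) = 1/(1 + 2*K))
G(X(-1 + 2)) - 1*(-4533) = 1/(1 + 2*(-1 + 2)) - 1*(-4533) = 1/(1 + 2*1) + 4533 = 1/(1 + 2) + 4533 = 1/3 + 4533 = ⅓ + 4533 = 13600/3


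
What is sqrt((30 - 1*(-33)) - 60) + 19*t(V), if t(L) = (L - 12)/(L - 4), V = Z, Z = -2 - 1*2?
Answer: 38 + sqrt(3) ≈ 39.732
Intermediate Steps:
Z = -4 (Z = -2 - 2 = -4)
V = -4
t(L) = (-12 + L)/(-4 + L)
sqrt((30 - 1*(-33)) - 60) + 19*t(V) = sqrt((30 - 1*(-33)) - 60) + 19*((-12 - 4)/(-4 - 4)) = sqrt((30 + 33) - 60) + 19*(-16/(-8)) = sqrt(63 - 60) + 19*(-1/8*(-16)) = sqrt(3) + 19*2 = sqrt(3) + 38 = 38 + sqrt(3)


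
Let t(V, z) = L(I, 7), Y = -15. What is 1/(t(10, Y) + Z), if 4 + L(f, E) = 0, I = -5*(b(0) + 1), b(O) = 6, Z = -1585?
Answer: -1/1589 ≈ -0.00062933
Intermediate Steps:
I = -35 (I = -5*(6 + 1) = -5*7 = -35)
L(f, E) = -4 (L(f, E) = -4 + 0 = -4)
t(V, z) = -4
1/(t(10, Y) + Z) = 1/(-4 - 1585) = 1/(-1589) = -1/1589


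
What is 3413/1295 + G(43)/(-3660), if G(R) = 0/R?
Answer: 3413/1295 ≈ 2.6355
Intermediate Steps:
G(R) = 0
3413/1295 + G(43)/(-3660) = 3413/1295 + 0/(-3660) = 3413*(1/1295) + 0*(-1/3660) = 3413/1295 + 0 = 3413/1295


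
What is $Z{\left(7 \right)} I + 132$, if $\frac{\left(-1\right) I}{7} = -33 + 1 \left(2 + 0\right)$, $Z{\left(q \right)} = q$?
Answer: $1651$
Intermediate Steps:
$I = 217$ ($I = - 7 \left(-33 + 1 \left(2 + 0\right)\right) = - 7 \left(-33 + 1 \cdot 2\right) = - 7 \left(-33 + 2\right) = \left(-7\right) \left(-31\right) = 217$)
$Z{\left(7 \right)} I + 132 = 7 \cdot 217 + 132 = 1519 + 132 = 1651$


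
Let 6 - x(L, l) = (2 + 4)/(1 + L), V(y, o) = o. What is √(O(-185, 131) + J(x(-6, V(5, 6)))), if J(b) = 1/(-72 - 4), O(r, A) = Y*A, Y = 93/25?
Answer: √17591777/190 ≈ 22.075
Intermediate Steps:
Y = 93/25 (Y = 93*(1/25) = 93/25 ≈ 3.7200)
x(L, l) = 6 - 6/(1 + L) (x(L, l) = 6 - (2 + 4)/(1 + L) = 6 - 6/(1 + L))
O(r, A) = 93*A/25
J(b) = -1/76 (J(b) = 1/(-76) = -1/76)
√(O(-185, 131) + J(x(-6, V(5, 6)))) = √((93/25)*131 - 1/76) = √(12183/25 - 1/76) = √(925883/1900) = √17591777/190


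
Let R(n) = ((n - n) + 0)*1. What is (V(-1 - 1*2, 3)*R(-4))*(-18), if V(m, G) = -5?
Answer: 0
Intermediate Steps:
R(n) = 0 (R(n) = (0 + 0)*1 = 0*1 = 0)
(V(-1 - 1*2, 3)*R(-4))*(-18) = -5*0*(-18) = 0*(-18) = 0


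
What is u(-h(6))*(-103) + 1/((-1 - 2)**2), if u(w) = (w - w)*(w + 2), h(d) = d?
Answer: 1/9 ≈ 0.11111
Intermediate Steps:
u(w) = 0 (u(w) = 0*(2 + w) = 0)
u(-h(6))*(-103) + 1/((-1 - 2)**2) = 0*(-103) + 1/((-1 - 2)**2) = 0 + 1/((-3)**2) = 0 + 1/9 = 1/9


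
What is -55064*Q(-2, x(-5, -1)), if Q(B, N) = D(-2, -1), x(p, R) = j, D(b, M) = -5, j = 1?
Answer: 275320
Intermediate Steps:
x(p, R) = 1
Q(B, N) = -5
-55064*Q(-2, x(-5, -1)) = -55064*(-5) = 275320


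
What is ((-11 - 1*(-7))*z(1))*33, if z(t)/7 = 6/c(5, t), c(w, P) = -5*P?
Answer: 5544/5 ≈ 1108.8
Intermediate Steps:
z(t) = -42/(5*t) (z(t) = 7*(6/((-5*t))) = 7*(6*(-1/(5*t))) = 7*(-6/(5*t)) = -42/(5*t))
((-11 - 1*(-7))*z(1))*33 = ((-11 - 1*(-7))*(-42/5/1))*33 = ((-11 + 7)*(-42/5*1))*33 = -4*(-42/5)*33 = (168/5)*33 = 5544/5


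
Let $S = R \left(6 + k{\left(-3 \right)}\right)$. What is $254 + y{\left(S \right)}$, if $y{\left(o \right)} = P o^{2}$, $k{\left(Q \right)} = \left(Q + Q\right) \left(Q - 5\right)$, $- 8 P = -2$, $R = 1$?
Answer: $983$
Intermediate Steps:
$P = \frac{1}{4}$ ($P = \left(- \frac{1}{8}\right) \left(-2\right) = \frac{1}{4} \approx 0.25$)
$k{\left(Q \right)} = 2 Q \left(-5 + Q\right)$
$S = 54$ ($S = 1 \left(6 + 2 \left(-3\right) \left(-5 - 3\right)\right) = 1 \left(6 + 2 \left(-3\right) \left(-8\right)\right) = 1 \left(6 + 48\right) = 1 \cdot 54 = 54$)
$y{\left(o \right)} = \frac{o^{2}}{4}$
$254 + y{\left(S \right)} = 254 + \frac{54^{2}}{4} = 254 + \frac{1}{4} \cdot 2916 = 254 + 729 = 983$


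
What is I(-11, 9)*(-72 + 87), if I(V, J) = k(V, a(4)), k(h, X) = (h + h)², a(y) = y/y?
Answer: 7260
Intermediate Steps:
a(y) = 1
k(h, X) = 4*h² (k(h, X) = (2*h)² = 4*h²)
I(V, J) = 4*V²
I(-11, 9)*(-72 + 87) = (4*(-11)²)*(-72 + 87) = (4*121)*15 = 484*15 = 7260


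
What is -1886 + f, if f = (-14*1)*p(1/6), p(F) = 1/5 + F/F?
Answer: -9514/5 ≈ -1902.8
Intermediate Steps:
p(F) = 6/5 (p(F) = 1*(⅕) + 1 = ⅕ + 1 = 6/5)
f = -84/5 (f = -14*1*(6/5) = -14*6/5 = -84/5 ≈ -16.800)
-1886 + f = -1886 - 84/5 = -9514/5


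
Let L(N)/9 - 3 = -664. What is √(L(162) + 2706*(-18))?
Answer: 3*I*√6073 ≈ 233.79*I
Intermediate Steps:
L(N) = -5949 (L(N) = 27 + 9*(-664) = 27 - 5976 = -5949)
√(L(162) + 2706*(-18)) = √(-5949 + 2706*(-18)) = √(-5949 - 48708) = √(-54657) = 3*I*√6073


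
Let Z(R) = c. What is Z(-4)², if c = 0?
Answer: 0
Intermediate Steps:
Z(R) = 0
Z(-4)² = 0² = 0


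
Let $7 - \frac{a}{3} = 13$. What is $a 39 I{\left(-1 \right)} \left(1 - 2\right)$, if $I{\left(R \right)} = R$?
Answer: $-702$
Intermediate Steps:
$a = -18$ ($a = 21 - 39 = -18$)
$a 39 I{\left(-1 \right)} \left(1 - 2\right) = \left(-18\right) 39 \left(- (1 - 2)\right) = - 702 \left(\left(-1\right) \left(-1\right)\right) = \left(-702\right) 1 = -702$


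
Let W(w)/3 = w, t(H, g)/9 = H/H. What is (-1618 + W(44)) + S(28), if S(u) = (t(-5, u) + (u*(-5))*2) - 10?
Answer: -1767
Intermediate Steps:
t(H, g) = 9 (t(H, g) = 9*(H/H) = 9*1 = 9)
W(w) = 3*w
S(u) = -1 - 10*u (S(u) = (9 + (u*(-5))*2) - 10 = (9 - 5*u*2) - 10 = (9 - 10*u) - 10 = -1 - 10*u)
(-1618 + W(44)) + S(28) = (-1618 + 3*44) + (-1 - 10*28) = (-1618 + 132) + (-1 - 280) = -1486 - 281 = -1767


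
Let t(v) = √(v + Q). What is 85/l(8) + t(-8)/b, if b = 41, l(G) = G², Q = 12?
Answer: 3613/2624 ≈ 1.3769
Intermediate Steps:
t(v) = √(12 + v) (t(v) = √(v + 12) = √(12 + v))
85/l(8) + t(-8)/b = 85/(8²) + √(12 - 8)/41 = 85/64 + √4*(1/41) = 85*(1/64) + 2*(1/41) = 85/64 + 2/41 = 3613/2624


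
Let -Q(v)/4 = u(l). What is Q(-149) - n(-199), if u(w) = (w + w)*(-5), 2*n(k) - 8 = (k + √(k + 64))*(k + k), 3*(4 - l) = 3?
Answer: -39485 + 597*I*√15 ≈ -39485.0 + 2312.2*I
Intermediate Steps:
l = 3 (l = 4 - ⅓*3 = 4 - 1 = 3)
n(k) = 4 + k*(k + √(64 + k)) (n(k) = 4 + ((k + √(k + 64))*(k + k))/2 = 4 + ((k + √(64 + k))*(2*k))/2 = 4 + (2*k*(k + √(64 + k)))/2 = 4 + k*(k + √(64 + k)))
u(w) = -10*w (u(w) = (2*w)*(-5) = -10*w)
Q(v) = 120 (Q(v) = -(-40)*3 = -4*(-30) = 120)
Q(-149) - n(-199) = 120 - (4 + (-199)² - 199*√(64 - 199)) = 120 - (4 + 39601 - 597*I*√15) = 120 - (39605 - 597*I*√15) = 120 + (-39605 + 597*I*√15) = -39485 + 597*I*√15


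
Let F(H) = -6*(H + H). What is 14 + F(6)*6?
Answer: -418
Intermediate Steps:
F(H) = -12*H
14 + F(6)*6 = 14 - 12*6*6 = 14 - 72*6 = 14 - 432 = -418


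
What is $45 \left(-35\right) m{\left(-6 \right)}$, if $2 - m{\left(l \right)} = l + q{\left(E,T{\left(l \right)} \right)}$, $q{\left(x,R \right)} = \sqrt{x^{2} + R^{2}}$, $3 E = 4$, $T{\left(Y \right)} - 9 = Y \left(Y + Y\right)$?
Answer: $-12600 + 525 \sqrt{59065} \approx 1.1499 \cdot 10^{5}$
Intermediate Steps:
$T{\left(Y \right)} = 9 + 2 Y^{2}$ ($T{\left(Y \right)} = 9 + Y \left(Y + Y\right) = 9 + Y 2 Y = 9 + 2 Y^{2}$)
$E = \frac{4}{3}$ ($E = \frac{1}{3} \cdot 4 = \frac{4}{3} \approx 1.3333$)
$q{\left(x,R \right)} = \sqrt{R^{2} + x^{2}}$
$m{\left(l \right)} = 2 - l - \sqrt{\frac{16}{9} + \left(9 + 2 l^{2}\right)^{2}}$ ($m{\left(l \right)} = 2 - \left(l + \sqrt{\left(9 + 2 l^{2}\right)^{2} + \left(\frac{4}{3}\right)^{2}}\right) = 2 - \left(l + \sqrt{\left(9 + 2 l^{2}\right)^{2} + \frac{16}{9}}\right) = 2 - \left(l + \sqrt{\frac{16}{9} + \left(9 + 2 l^{2}\right)^{2}}\right) = 2 - l - \sqrt{\frac{16}{9} + \left(9 + 2 l^{2}\right)^{2}}$)
$45 \left(-35\right) m{\left(-6 \right)} = 45 \left(-35\right) \left(2 - -6 - \frac{\sqrt{745 + 36 \left(-6\right)^{4} + 324 \left(-6\right)^{2}}}{3}\right) = - 1575 \left(2 + 6 - \frac{\sqrt{745 + 36 \cdot 1296 + 324 \cdot 36}}{3}\right) = - 1575 \left(2 + 6 - \frac{\sqrt{745 + 46656 + 11664}}{3}\right) = - 1575 \left(2 + 6 - \frac{\sqrt{59065}}{3}\right) = - 1575 \left(8 - \frac{\sqrt{59065}}{3}\right) = -12600 + 525 \sqrt{59065}$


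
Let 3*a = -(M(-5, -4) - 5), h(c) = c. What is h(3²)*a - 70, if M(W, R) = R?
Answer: -43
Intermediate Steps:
a = 3 (a = (-(-4 - 5))/3 = (-1*(-9))/3 = (⅓)*9 = 3)
h(3²)*a - 70 = 3²*3 - 70 = 9*3 - 70 = 27 - 70 = -43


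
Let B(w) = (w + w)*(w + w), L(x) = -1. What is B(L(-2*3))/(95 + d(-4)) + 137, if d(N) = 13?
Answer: 3700/27 ≈ 137.04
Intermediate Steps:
B(w) = 4*w**2 (B(w) = (2*w)*(2*w) = 4*w**2)
B(L(-2*3))/(95 + d(-4)) + 137 = (4*(-1)**2)/(95 + 13) + 137 = (4*1)/108 + 137 = (1/108)*4 + 137 = 1/27 + 137 = 3700/27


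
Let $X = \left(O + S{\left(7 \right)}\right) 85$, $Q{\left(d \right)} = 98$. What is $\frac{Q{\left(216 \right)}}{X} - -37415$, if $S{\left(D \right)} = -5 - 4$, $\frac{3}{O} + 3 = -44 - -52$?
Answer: $\frac{1908158}{51} \approx 37415.0$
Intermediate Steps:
$O = \frac{3}{5}$ ($O = \frac{3}{-3 - -8} = \frac{3}{-3 + \left(-44 + 52\right)} = \frac{3}{-3 + 8} = \frac{3}{5} \approx 0.6$)
$S{\left(D \right)} = -9$
$X = -714$ ($X = \left(\frac{3}{5} - 9\right) 85 = \left(- \frac{42}{5}\right) 85 = -714$)
$\frac{Q{\left(216 \right)}}{X} - -37415 = \frac{98}{-714} - -37415 = 98 \left(- \frac{1}{714}\right) + 37415 = - \frac{7}{51} + 37415 = \frac{1908158}{51}$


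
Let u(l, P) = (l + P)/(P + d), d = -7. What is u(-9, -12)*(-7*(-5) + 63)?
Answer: 2058/19 ≈ 108.32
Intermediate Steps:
u(l, P) = (P + l)/(-7 + P) (u(l, P) = (l + P)/(P - 7) = (P + l)/(-7 + P))
u(-9, -12)*(-7*(-5) + 63) = ((-12 - 9)/(-7 - 12))*(-7*(-5) + 63) = (-21/(-19))*(35 + 63) = -1/19*(-21)*98 = (21/19)*98 = 2058/19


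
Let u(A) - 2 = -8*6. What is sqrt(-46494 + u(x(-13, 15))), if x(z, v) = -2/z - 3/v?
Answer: 2*I*sqrt(11635) ≈ 215.73*I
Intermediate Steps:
x(z, v) = -3/v - 2/z
u(A) = -46 (u(A) = 2 - 8*6 = 2 - 48 = -46)
sqrt(-46494 + u(x(-13, 15))) = sqrt(-46494 - 46) = sqrt(-46540) = 2*I*sqrt(11635)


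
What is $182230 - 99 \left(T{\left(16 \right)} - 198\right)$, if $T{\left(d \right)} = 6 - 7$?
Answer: $201931$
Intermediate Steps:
$T{\left(d \right)} = -1$
$182230 - 99 \left(T{\left(16 \right)} - 198\right) = 182230 - 99 \left(-1 - 198\right) = 182230 - 99 \left(-199\right) = 182230 - -19701 = 182230 + 19701 = 201931$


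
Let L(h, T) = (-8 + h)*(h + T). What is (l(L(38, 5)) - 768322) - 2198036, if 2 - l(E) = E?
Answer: -2967646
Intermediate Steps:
L(h, T) = (-8 + h)*(T + h)
l(E) = 2 - E
(l(L(38, 5)) - 768322) - 2198036 = ((2 - (38**2 - 8*5 - 8*38 + 5*38)) - 768322) - 2198036 = ((2 - (1444 - 40 - 304 + 190)) - 768322) - 2198036 = ((2 - 1*1290) - 768322) - 2198036 = ((2 - 1290) - 768322) - 2198036 = (-1288 - 768322) - 2198036 = -769610 - 2198036 = -2967646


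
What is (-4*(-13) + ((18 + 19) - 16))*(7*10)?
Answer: 5110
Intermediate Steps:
(-4*(-13) + ((18 + 19) - 16))*(7*10) = (52 + (37 - 16))*70 = (52 + 21)*70 = 73*70 = 5110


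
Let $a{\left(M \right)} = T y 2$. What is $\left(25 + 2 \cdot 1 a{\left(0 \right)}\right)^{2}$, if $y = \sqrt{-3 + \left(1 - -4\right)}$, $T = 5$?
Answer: $1425 + 1000 \sqrt{2} \approx 2839.2$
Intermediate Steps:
$y = \sqrt{2}$ ($y = \sqrt{-3 + \left(1 + 4\right)} = \sqrt{-3 + 5} = \sqrt{2} \approx 1.4142$)
$a{\left(M \right)} = 10 \sqrt{2}$ ($a{\left(M \right)} = 5 \sqrt{2} \cdot 2 = 10 \sqrt{2}$)
$\left(25 + 2 \cdot 1 a{\left(0 \right)}\right)^{2} = \left(25 + 2 \cdot 1 \cdot 10 \sqrt{2}\right)^{2} = \left(25 + 2 \cdot 10 \sqrt{2}\right)^{2} = \left(25 + 20 \sqrt{2}\right)^{2}$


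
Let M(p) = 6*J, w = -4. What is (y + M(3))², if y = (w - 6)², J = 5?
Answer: 16900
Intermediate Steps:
M(p) = 30 (M(p) = 6*5 = 30)
y = 100 (y = (-4 - 6)² = (-10)² = 100)
(y + M(3))² = (100 + 30)² = 130² = 16900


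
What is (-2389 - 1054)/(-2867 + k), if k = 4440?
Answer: -313/143 ≈ -2.1888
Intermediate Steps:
(-2389 - 1054)/(-2867 + k) = (-2389 - 1054)/(-2867 + 4440) = -3443/1573 = -3443*1/1573 = -313/143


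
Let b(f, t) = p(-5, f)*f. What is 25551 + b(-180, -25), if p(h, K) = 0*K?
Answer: 25551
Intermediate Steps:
p(h, K) = 0
b(f, t) = 0 (b(f, t) = 0*f = 0)
25551 + b(-180, -25) = 25551 + 0 = 25551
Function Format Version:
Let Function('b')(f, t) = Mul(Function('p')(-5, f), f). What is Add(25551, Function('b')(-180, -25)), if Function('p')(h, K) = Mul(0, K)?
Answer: 25551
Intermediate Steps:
Function('p')(h, K) = 0
Function('b')(f, t) = 0 (Function('b')(f, t) = Mul(0, f) = 0)
Add(25551, Function('b')(-180, -25)) = Add(25551, 0) = 25551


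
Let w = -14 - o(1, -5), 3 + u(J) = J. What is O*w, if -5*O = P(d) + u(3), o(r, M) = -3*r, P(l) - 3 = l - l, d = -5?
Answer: 33/5 ≈ 6.6000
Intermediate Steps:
P(l) = 3 (P(l) = 3 + (l - l) = 3 + 0 = 3)
u(J) = -3 + J
O = -⅗ (O = -(3 + (-3 + 3))/5 = -(3 + 0)/5 = -⅕*3 = -⅗ ≈ -0.60000)
w = -11 (w = -14 - (-3) = -14 - 1*(-3) = -14 + 3 = -11)
O*w = -⅗*(-11) = 33/5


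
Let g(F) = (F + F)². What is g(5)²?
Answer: 10000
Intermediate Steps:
g(F) = 4*F² (g(F) = (2*F)² = 4*F²)
g(5)² = (4*5²)² = (4*25)² = 100² = 10000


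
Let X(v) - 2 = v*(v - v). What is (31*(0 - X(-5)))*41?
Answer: -2542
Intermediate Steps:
X(v) = 2 (X(v) = 2 + v*(v - v) = 2 + v*0 = 2 + 0 = 2)
(31*(0 - X(-5)))*41 = (31*(0 - 1*2))*41 = (31*(0 - 2))*41 = (31*(-2))*41 = -62*41 = -2542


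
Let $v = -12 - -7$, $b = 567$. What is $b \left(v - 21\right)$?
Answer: $-14742$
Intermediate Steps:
$v = -5$ ($v = -12 + 7 = -5$)
$b \left(v - 21\right) = 567 \left(-5 - 21\right) = 567 \left(-26\right) = -14742$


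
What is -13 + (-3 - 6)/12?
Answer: -55/4 ≈ -13.750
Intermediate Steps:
-13 + (-3 - 6)/12 = -13 - 9*1/12 = -13 - 3/4 = -55/4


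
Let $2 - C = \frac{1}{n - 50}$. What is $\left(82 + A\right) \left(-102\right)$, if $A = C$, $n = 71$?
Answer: $- \frac{59942}{7} \approx -8563.1$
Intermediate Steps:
$C = \frac{41}{21}$ ($C = 2 - \frac{1}{71 - 50} = 2 - \frac{1}{21} = \frac{41}{21} \approx 1.9524$)
$A = \frac{41}{21} \approx 1.9524$
$\left(82 + A\right) \left(-102\right) = \left(82 + \frac{41}{21}\right) \left(-102\right) = \frac{1763}{21} \left(-102\right) = - \frac{59942}{7}$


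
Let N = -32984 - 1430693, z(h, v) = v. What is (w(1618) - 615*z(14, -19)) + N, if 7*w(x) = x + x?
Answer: -10160708/7 ≈ -1.4515e+6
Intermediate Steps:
N = -1463677
w(x) = 2*x/7 (w(x) = (x + x)/7 = (2*x)/7 = 2*x/7)
(w(1618) - 615*z(14, -19)) + N = ((2/7)*1618 - 615*(-19)) - 1463677 = (3236/7 + 11685) - 1463677 = 85031/7 - 1463677 = -10160708/7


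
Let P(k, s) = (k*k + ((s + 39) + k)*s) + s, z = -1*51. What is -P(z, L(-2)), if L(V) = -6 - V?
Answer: -2661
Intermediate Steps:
z = -51
P(k, s) = s + k**2 + s*(39 + k + s) (P(k, s) = (k**2 + ((39 + s) + k)*s) + s = (k**2 + (39 + k + s)*s) + s = (k**2 + s*(39 + k + s)) + s = s + k**2 + s*(39 + k + s))
-P(z, L(-2)) = -((-51)**2 + (-6 - 1*(-2))**2 + 40*(-6 - 1*(-2)) - 51*(-6 - 1*(-2))) = -(2601 + (-6 + 2)**2 + 40*(-6 + 2) - 51*(-6 + 2)) = -(2601 + (-4)**2 + 40*(-4) - 51*(-4)) = -(2601 + 16 - 160 + 204) = -1*2661 = -2661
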